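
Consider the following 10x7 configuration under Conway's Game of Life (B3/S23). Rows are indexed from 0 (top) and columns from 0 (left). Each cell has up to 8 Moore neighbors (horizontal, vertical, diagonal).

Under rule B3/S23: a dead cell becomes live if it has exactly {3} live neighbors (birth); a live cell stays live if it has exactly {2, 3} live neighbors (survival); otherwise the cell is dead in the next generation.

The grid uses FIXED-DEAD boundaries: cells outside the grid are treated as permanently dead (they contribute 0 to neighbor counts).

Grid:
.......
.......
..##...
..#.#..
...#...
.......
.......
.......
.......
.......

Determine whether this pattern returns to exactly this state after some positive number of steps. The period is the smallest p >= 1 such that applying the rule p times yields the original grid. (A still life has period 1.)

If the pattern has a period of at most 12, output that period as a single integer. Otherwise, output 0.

Simulating and comparing each generation to the original:
Gen 0 (original, given above): 5 live cells
Gen 1: 5 live cells, MATCHES original -> period = 1

Answer: 1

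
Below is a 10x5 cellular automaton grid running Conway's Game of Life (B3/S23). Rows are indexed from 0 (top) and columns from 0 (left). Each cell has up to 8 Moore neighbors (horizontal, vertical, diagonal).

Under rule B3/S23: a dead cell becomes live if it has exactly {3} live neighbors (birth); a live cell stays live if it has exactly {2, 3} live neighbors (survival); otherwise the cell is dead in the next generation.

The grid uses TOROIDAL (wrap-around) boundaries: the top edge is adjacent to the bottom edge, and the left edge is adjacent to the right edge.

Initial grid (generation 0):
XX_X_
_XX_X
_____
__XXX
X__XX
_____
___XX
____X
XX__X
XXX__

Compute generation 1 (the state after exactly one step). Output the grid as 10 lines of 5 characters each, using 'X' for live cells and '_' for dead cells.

Answer: ___X_
_XXXX
XX__X
X_X__
X_X__
X____
___XX
_____
__XXX
___X_

Derivation:
Simulating step by step:
Generation 0 (given above): 21 live cells
Generation 1: 19 live cells
(generation 1 grid is the final answer)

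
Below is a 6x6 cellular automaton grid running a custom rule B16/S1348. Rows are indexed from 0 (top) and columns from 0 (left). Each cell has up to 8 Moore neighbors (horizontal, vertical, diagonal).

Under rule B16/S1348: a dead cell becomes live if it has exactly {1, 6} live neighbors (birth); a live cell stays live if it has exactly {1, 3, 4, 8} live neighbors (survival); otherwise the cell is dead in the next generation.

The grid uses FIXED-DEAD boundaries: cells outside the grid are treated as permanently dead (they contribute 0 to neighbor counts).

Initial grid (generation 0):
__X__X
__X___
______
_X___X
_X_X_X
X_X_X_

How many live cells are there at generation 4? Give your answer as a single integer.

Answer: 12

Derivation:
Simulating step by step:
Generation 0 (given above): 11 live cells
Generation 1: 14 live cells
__X_X_
__X_XX
X__XXX
_X_X_X
_X____
X_____
Generation 2: 11 live cells
__X___
X__X_X
X__X_X
______
___X_X
X_X___
Generation 3: 14 live cells
X_X__X
X____X
X__X_X
XX____
X__X__
__X__X
Generation 4: 12 live cells
X__X_X
______
X____X
XX___X
___X_X
X_X___
Population at generation 4: 12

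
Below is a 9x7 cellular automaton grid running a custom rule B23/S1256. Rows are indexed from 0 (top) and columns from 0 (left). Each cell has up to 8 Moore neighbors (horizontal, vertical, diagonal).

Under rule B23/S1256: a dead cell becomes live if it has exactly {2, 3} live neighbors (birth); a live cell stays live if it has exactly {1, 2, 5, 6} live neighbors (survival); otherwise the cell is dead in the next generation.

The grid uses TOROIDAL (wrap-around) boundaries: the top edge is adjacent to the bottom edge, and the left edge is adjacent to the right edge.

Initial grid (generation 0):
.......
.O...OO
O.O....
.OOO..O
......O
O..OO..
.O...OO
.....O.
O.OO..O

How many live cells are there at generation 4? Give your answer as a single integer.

Answer: 36

Derivation:
Simulating step by step:
Generation 0 (given above): 21 live cells
Generation 1: 39 live cells
.OOOOO.
OOO..OO
...OOO.
...O.OO
.O..OOO
.OOOO..
OOOO...
.OOOO..
OOOOOOO
Generation 2: 23 live cells
...OOO.
..O..O.
.O..OO.
O.O..O.
.O..OO.
.OOO..O
.O...O.
....O..
.O...O.
Generation 3: 30 live cells
.OOO..O
.OO...O
O.OO...
O.OO...
.......
...O..O
OO.OOOO
OOO.OOO
..OO..O
Generation 4: 36 live cells
..O.OOO
.OO.OOO
..O.O.O
O...O.O
OOOOO.O
.OOO...
O...OOO
OOO.OOO
..OO...
Population at generation 4: 36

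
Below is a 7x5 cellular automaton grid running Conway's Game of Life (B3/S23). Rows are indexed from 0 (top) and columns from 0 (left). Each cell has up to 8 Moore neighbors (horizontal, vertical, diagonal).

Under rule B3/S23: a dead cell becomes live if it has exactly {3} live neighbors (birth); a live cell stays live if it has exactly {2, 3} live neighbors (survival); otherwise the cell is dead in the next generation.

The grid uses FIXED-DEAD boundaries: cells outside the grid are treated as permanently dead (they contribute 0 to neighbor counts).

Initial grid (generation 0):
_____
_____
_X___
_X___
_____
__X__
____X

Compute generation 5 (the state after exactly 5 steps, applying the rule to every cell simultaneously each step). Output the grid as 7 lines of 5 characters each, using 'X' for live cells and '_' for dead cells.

Answer: _____
_____
_____
_____
_____
_____
_____

Derivation:
Simulating step by step:
Generation 0 (given above): 4 live cells
Generation 1: 0 live cells
_____
_____
_____
_____
_____
_____
_____
Generation 2: 0 live cells
_____
_____
_____
_____
_____
_____
_____
Generation 3: 0 live cells
_____
_____
_____
_____
_____
_____
_____
Generation 4: 0 live cells
_____
_____
_____
_____
_____
_____
_____
Generation 5: 0 live cells
(generation 5 grid is the final answer)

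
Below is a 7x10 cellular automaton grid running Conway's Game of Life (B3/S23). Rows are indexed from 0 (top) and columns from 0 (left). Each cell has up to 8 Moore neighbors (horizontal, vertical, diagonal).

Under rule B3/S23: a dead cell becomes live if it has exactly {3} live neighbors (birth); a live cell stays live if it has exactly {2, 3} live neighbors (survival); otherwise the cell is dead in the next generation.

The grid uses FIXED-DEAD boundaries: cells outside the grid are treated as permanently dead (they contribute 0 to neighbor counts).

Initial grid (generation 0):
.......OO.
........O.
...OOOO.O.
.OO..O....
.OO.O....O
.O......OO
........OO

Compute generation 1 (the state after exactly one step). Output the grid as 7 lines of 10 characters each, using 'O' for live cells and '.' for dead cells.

Simulating step by step:
Generation 0 (given above): 20 live cells
Generation 1: 23 live cells
(generation 1 grid is the final answer)

Answer: .......OO.
....OOO.OO
..OOOOOO..
.O....O...
O..O....OO
.OO.......
........OO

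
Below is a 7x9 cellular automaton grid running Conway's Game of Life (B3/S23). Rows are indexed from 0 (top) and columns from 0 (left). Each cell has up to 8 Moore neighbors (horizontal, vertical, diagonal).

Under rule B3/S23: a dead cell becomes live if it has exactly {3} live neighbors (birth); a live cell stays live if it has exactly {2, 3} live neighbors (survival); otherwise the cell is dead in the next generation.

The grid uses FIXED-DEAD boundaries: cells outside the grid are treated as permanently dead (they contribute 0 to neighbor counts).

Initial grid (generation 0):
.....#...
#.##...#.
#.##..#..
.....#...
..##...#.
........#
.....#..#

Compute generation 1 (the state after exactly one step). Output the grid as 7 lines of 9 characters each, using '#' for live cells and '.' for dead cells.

Answer: .........
..###.#..
..###.#..
.#..#.#..
.........
.......##
.........

Derivation:
Simulating step by step:
Generation 0 (given above): 16 live cells
Generation 1: 13 live cells
(generation 1 grid is the final answer)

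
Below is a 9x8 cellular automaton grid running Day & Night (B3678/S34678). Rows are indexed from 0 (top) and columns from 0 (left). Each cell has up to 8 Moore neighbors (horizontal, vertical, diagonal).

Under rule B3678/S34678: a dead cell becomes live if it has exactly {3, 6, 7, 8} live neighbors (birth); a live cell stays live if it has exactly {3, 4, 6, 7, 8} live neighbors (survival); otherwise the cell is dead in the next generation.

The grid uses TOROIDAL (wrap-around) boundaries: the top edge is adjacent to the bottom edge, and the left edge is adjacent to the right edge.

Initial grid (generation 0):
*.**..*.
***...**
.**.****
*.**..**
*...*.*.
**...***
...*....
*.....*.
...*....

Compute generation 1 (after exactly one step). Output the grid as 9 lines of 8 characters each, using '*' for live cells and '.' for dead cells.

Answer: *.**....
.*..*..*
**...***
*.**.*.*
..**...*
*...****
.*...*..
........
.**.....

Derivation:
Simulating step by step:
Generation 0 (given above): 32 live cells
Generation 1: 28 live cells
(generation 1 grid is the final answer)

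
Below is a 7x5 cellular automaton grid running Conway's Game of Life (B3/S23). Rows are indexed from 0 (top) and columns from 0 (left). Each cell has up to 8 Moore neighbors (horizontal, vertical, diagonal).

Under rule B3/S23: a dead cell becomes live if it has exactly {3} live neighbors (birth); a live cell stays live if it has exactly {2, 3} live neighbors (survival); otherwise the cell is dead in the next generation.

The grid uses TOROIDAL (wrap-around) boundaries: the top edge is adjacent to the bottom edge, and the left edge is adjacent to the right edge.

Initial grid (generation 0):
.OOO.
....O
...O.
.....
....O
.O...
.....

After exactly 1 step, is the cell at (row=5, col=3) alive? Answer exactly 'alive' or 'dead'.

Simulating step by step:
Generation 0 (given above): 7 live cells
Generation 1: 4 live cells
..OO.
....O
.....
.....
.....
.....
.O...

Cell (5,3) at generation 1: 0 -> dead

Answer: dead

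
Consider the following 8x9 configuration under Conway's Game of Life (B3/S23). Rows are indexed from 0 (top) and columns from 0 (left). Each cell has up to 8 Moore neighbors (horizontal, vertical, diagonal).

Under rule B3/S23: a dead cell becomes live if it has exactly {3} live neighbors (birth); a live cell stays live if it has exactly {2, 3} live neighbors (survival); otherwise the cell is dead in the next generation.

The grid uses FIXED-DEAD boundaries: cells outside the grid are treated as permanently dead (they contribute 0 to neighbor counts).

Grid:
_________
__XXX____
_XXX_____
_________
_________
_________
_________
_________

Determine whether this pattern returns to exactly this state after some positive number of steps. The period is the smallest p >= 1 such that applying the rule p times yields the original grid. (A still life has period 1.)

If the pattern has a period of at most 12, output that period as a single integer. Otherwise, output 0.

Answer: 2

Derivation:
Simulating and comparing each generation to the original:
Gen 0 (original, given above): 6 live cells
Gen 1: 6 live cells, differs from original
Gen 2: 6 live cells, MATCHES original -> period = 2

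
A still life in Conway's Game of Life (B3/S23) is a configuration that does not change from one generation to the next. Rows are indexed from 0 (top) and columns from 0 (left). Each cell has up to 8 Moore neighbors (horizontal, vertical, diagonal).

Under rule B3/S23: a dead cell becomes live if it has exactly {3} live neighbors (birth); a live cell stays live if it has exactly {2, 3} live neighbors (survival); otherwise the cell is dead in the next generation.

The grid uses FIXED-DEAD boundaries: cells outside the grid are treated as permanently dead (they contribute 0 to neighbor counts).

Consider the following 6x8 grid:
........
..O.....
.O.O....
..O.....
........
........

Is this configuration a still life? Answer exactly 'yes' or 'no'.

Compute generation 1 and compare to generation 0 (given above):
Generation 1:
........
..O.....
.O.O....
..O.....
........
........
The grids are IDENTICAL -> still life.

Answer: yes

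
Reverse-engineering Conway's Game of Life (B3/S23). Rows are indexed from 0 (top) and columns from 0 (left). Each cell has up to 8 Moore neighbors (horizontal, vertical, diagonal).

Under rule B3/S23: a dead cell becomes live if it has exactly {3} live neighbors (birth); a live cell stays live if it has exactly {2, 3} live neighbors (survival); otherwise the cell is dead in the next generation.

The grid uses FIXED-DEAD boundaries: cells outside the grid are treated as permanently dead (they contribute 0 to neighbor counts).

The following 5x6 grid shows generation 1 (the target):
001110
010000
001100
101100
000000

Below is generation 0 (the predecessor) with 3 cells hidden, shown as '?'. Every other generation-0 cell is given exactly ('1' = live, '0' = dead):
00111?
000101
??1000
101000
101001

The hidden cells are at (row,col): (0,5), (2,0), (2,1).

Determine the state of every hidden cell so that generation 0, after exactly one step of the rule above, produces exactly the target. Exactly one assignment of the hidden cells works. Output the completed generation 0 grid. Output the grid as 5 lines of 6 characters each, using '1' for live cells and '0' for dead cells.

Answer: 001110
000101
101000
101000
101001

Derivation:
Hidden generation-0 cells (in order): (0,5), (2,0), (2,1).
A hidden cell only influences target cells in its own 3x3 neighborhood. Try each of the 2^3 = 8 assignments, step the completed generation 0 forward once under B3/S23, and compare with the target:
  (0,5)=0 (2,0)=0 (2,1)=0 -> step gives (1,1)='0' but target has '1' -> reject
  (0,5)=0 (2,0)=0 (2,1)=1 -> step gives (2,1)='1' but target has '0' -> reject
  (0,5)=0 (2,0)=1 (2,1)=0 -> step reproduces the target at every cell -> ACCEPT
  (0,5)=0 (2,0)=1 (2,1)=1 -> step gives (1,1)='0' but target has '1' -> reject
  (0,5)=1 (2,0)=0 (2,1)=0 -> step gives (0,4)='0' but target has '1' -> reject
  (0,5)=1 (2,0)=0 (2,1)=1 -> step gives (0,4)='0' but target has '1' -> reject
  (0,5)=1 (2,0)=1 (2,1)=0 -> step gives (0,4)='0' but target has '1' -> reject
  (0,5)=1 (2,0)=1 (2,1)=1 -> step gives (0,4)='0' but target has '1' -> reject
Unique solution: (0,5)=dead, (2,0)=live, (2,1)=dead.
Check: live-neighbor counts of every cell in the completed generation 0:
012332
134441
142321
262311
141210
Applying B3/S23 to generation 0 with these counts gives:
001110
010000
001100
101100
000000
which matches the target exactly.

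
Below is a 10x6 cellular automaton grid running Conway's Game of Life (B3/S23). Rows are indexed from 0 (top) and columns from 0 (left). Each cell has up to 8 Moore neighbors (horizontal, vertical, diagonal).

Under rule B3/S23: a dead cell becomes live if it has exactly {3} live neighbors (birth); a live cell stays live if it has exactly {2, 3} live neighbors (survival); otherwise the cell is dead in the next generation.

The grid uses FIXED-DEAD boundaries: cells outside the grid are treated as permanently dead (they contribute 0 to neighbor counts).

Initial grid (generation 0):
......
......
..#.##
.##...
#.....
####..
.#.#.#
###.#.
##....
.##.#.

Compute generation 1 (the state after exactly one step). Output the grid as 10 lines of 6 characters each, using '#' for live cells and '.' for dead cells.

Answer: ......
......
.###..
.###..
#..#..
#..##.
......
...##.
......
###...

Derivation:
Simulating step by step:
Generation 0 (given above): 22 live cells
Generation 1: 16 live cells
(generation 1 grid is the final answer)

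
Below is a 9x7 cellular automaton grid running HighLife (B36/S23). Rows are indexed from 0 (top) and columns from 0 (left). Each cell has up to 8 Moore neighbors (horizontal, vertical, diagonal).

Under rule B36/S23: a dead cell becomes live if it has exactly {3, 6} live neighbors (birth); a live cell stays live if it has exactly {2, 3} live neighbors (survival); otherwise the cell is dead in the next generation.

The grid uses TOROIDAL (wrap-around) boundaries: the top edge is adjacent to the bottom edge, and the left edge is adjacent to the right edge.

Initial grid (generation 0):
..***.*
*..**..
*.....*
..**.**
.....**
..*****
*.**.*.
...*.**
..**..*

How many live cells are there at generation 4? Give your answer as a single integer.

Simulating step by step:
Generation 0 (given above): 30 live cells
Generation 1: 24 live cells
**....*
***.*..
***....
....*..
*...*..
***....
**....*
**...*.
*.....*
Generation 2: 13 live cells
..*..*.
...*...
*.*....
*..*...
*..*...
..*....
.......
.....**
.....*.
Generation 3: 18 live cells
....*..
.***...
.***...
*.**..*
.***...
.......
.......
.....**
....**.
Generation 4: 18 live cells
..*.**.
.*..*..
....*..
**..*..
**.*...
..*....
.......
....***
....*.*
Population at generation 4: 18

Answer: 18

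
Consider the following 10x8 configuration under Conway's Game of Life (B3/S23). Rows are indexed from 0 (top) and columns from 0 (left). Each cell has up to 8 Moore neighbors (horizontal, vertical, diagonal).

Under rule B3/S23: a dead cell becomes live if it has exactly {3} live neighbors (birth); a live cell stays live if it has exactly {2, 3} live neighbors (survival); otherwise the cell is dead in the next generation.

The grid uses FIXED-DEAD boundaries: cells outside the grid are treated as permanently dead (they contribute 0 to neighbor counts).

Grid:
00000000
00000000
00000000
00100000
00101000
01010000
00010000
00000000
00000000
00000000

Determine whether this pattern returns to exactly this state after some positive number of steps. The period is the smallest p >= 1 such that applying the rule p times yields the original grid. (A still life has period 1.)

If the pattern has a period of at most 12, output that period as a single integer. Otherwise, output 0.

Answer: 2

Derivation:
Simulating and comparing each generation to the original:
Gen 0 (original, given above): 6 live cells
Gen 1: 6 live cells, differs from original
Gen 2: 6 live cells, MATCHES original -> period = 2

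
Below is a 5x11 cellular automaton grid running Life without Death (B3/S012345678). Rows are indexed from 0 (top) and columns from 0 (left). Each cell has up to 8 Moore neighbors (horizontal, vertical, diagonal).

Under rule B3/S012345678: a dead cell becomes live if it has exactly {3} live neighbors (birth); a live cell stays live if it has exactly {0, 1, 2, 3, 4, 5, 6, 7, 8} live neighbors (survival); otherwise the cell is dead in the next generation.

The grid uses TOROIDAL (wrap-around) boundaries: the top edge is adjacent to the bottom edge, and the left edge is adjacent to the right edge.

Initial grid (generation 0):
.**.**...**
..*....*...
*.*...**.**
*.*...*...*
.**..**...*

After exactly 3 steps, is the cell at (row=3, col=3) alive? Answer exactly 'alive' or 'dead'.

Simulating step by step:
Generation 0 (given above): 23 live cells
Generation 1: 28 live cells
.**.**...**
..*..*.*...
*.**..*****
*.**..*...*
.**.***...*
Generation 2: 31 live cells
.**.**...**
..*..*.*...
*.*********
*.**..*.*.*
.**.***...*
Generation 3: 32 live cells
.**.**...**
..*..*.*...
*.*********
*.**..*.*.*
.**.****..*

Cell (3,3) at generation 3: 1 -> alive

Answer: alive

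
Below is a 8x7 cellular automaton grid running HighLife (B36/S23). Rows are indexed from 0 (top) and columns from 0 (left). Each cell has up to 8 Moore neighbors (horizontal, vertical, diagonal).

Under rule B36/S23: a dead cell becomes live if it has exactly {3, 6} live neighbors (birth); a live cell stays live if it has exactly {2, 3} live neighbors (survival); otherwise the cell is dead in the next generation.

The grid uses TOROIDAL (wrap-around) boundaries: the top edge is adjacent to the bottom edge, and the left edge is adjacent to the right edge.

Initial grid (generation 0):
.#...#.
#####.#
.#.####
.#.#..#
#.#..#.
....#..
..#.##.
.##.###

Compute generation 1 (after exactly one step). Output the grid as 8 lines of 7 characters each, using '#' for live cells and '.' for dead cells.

Simulating step by step:
Generation 0 (given above): 28 live cells
Generation 1: 22 live cells
(generation 1 grid is the final answer)

Answer: #.#....
.....#.
.......
.#.#...
#######
.#..#.#
.##...#
###...#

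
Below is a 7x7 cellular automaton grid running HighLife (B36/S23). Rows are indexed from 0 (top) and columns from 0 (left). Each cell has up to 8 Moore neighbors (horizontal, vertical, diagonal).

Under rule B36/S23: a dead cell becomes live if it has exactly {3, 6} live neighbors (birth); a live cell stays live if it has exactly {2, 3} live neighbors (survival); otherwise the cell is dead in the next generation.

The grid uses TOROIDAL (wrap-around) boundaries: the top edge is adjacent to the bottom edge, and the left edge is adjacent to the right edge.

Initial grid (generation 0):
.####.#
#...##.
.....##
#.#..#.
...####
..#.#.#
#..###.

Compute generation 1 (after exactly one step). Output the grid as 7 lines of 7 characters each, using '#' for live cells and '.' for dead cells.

Simulating step by step:
Generation 0 (given above): 24 live cells
Generation 1: 18 live cells
(generation 1 grid is the final answer)

Answer: .##..#.
###....
##.....
#..#..#
###....
#.##...
#......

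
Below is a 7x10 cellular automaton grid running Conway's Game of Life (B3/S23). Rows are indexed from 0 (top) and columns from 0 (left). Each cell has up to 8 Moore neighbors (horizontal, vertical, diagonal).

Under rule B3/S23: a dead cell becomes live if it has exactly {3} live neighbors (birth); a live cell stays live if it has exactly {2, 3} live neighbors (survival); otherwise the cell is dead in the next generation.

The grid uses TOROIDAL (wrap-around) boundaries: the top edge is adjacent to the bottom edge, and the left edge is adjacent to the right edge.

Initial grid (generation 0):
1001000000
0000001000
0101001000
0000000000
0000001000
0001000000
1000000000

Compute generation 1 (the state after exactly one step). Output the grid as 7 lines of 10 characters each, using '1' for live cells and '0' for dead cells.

Simulating step by step:
Generation 0 (given above): 9 live cells
Generation 1: 1 live cells
(generation 1 grid is the final answer)

Answer: 0000000000
0010000000
0000000000
0000000000
0000000000
0000000000
0000000000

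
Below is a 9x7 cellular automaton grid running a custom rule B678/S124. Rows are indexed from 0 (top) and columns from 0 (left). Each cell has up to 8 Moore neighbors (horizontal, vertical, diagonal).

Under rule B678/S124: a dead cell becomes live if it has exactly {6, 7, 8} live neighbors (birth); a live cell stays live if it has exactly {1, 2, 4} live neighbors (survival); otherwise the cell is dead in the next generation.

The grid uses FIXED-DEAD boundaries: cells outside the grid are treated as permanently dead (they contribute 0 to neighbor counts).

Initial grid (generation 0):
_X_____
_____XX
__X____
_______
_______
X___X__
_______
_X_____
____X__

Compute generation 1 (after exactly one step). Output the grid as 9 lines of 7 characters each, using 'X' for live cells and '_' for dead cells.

Simulating step by step:
Generation 0 (given above): 8 live cells
Generation 1: 2 live cells
(generation 1 grid is the final answer)

Answer: _______
_____XX
_______
_______
_______
_______
_______
_______
_______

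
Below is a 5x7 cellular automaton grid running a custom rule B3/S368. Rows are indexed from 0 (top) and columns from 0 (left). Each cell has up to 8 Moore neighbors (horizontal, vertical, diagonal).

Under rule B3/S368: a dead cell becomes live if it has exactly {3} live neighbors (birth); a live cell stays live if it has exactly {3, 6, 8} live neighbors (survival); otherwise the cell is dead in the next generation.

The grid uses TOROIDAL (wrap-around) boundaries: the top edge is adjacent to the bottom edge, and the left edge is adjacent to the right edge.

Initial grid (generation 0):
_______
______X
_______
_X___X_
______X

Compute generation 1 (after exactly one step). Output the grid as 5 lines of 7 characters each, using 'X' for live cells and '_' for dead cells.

Answer: _______
_______
_______
_______
_______

Derivation:
Simulating step by step:
Generation 0 (given above): 4 live cells
Generation 1: 0 live cells
(generation 1 grid is the final answer)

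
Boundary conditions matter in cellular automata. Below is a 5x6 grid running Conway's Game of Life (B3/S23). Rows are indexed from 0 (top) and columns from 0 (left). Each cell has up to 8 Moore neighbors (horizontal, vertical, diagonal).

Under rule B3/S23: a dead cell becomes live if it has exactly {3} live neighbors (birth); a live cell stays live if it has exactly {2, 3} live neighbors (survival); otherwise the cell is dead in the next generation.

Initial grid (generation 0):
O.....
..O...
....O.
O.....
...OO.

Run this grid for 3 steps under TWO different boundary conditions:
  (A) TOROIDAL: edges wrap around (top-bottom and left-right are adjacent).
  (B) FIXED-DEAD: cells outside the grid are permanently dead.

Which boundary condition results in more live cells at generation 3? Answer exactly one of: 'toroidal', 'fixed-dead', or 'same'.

Answer: toroidal

Derivation:
Under TOROIDAL boundary, generation 3:
......
......
....OO
...O.O
.....O
Population = 5

Under FIXED-DEAD boundary, generation 3:
......
......
......
......
......
Population = 0

Comparison: toroidal=5, fixed-dead=0 -> toroidal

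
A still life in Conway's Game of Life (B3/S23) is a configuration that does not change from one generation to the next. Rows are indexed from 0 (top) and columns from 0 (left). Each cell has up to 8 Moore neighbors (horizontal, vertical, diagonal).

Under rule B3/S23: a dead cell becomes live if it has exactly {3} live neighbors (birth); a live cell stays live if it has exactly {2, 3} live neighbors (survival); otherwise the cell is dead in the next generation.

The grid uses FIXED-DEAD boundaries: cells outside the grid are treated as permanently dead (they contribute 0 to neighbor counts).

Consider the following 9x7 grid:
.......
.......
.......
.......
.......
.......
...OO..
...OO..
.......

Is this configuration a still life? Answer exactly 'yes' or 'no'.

Compute generation 1 and compare to generation 0 (given above):
Generation 1:
.......
.......
.......
.......
.......
.......
...OO..
...OO..
.......
The grids are IDENTICAL -> still life.

Answer: yes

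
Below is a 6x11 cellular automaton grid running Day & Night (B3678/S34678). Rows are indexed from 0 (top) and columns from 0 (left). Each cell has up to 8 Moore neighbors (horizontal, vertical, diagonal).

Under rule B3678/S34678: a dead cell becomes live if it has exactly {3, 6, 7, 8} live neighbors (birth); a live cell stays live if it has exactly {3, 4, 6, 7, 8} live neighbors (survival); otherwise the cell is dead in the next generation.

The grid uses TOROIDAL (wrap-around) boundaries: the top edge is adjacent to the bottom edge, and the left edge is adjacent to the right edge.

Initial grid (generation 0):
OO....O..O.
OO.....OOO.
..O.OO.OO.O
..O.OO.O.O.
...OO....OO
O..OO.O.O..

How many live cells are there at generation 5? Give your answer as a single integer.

Answer: 21

Derivation:
Simulating step by step:
Generation 0 (given above): 29 live cells
Generation 1: 31 live cells
OOO..O...O.
OOO..O.O.O.
O...OO.OO.O
...O.O...O.
..O...OO.OO
OOOOO..O...
Generation 2: 28 live cells
.OO........
.OOO.O...OO
O.OOOO..O.O
O....O...O.
O.O..OO...O
OO.O.O...O.
Generation 3: 22 live cells
..O......O.
..O......OO
O.OO.OO....
O.O..O...OO
O....OO..O.
O...O.O....
Generation 4: 18 live cells
.O.O.......
..O.......O
O.OOO.....O
O..O.O.....
O...OOO...O
.O.........
Generation 5: 21 live cells
O..........
..O.O......
O.OOO.....O
O.OOOOO....
OO..OO.....
..O.OO.....
Population at generation 5: 21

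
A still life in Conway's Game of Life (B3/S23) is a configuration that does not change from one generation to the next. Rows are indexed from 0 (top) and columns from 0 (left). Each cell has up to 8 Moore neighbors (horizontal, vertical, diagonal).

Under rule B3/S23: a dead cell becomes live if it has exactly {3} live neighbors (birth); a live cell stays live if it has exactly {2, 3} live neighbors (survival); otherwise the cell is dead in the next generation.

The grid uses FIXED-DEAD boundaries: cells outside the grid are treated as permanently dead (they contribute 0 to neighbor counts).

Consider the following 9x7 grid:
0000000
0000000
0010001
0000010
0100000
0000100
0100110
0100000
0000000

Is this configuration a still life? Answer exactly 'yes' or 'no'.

Compute generation 1 and compare to generation 0 (given above):
Generation 1:
0000000
0000000
0000000
0000000
0000000
0000110
0000110
0000000
0000000
Cell (2,2) differs: gen0=1 vs gen1=0 -> NOT a still life.

Answer: no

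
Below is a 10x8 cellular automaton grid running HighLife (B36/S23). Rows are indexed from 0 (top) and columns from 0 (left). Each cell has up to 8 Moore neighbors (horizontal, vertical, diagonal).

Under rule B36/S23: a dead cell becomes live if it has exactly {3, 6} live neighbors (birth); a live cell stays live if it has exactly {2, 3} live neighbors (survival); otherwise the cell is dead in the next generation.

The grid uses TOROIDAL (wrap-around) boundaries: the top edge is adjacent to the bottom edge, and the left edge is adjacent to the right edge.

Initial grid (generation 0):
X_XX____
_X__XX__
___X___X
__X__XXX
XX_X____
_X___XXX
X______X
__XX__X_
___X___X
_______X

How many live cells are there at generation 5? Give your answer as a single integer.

Answer: 24

Derivation:
Simulating step by step:
Generation 0 (given above): 27 live cells
Generation 1: 41 live cells
XXXXX___
XX__X___
X_XX___X
_XXXX_XX
_X__X_X_
XXX___X_
XXX__X__
X_XX__X_
__XX__XX
X_XX___X
Generation 2: 25 live cells
____X___
__XXX___
_X___XX_
____X_X_
__X_X_X_
___X__X_
_____XX_
XX__XXX_
____X_X_
_X____X_
Generation 3: 26 live cells
__X_XX__
__XXX___
__X___X_
___XXXXX
____X_XX
___XX_XX
________
____X___
XX__XXX_
________
Generation 4: 26 live cells
__X_XX__
_XX_X___
__XX__XX
___XX___
X_______
___XX_XX
___XXX__
____X___
____XX__
_X_X__X_
Generation 5: 24 live cells
____XX__
_X_XX_X_
_X___X__
__XXX__X
_____X_X
___X__XX
______X_
________
___XXX__
__XX__X_
Population at generation 5: 24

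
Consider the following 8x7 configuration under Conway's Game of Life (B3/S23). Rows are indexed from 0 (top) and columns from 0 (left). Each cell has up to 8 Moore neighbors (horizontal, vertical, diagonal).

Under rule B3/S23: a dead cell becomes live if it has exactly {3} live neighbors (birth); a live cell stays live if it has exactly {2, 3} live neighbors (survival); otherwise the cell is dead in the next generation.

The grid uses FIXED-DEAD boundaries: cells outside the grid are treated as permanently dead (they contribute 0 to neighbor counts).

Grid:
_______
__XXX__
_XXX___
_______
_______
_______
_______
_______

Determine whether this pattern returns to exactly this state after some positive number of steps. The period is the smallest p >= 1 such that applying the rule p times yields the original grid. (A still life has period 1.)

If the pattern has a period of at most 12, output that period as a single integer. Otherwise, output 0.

Answer: 2

Derivation:
Simulating and comparing each generation to the original:
Gen 0 (original, given above): 6 live cells
Gen 1: 6 live cells, differs from original
Gen 2: 6 live cells, MATCHES original -> period = 2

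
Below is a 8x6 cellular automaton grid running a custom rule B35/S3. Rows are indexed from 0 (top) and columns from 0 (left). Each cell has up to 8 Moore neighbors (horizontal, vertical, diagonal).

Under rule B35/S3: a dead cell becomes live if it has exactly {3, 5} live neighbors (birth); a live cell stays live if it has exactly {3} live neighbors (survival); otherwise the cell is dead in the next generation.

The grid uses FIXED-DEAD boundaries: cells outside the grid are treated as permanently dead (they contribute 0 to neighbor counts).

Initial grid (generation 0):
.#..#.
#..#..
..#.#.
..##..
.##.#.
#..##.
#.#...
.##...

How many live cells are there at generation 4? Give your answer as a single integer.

Simulating step by step:
Generation 0 (given above): 18 live cells
Generation 1: 14 live cells
......
.####.
.###..
....#.
.#..#.
.#....
.##...
.#....
Generation 2: 11 live cells
..##..
.#....
.#....
.#....
......
##....
###...
..#...
Generation 3: 8 live cells
......
......
#.#...
......
##....
#.#...
#.#...
......
Generation 4: 3 live cells
......
......
......
#.....
.#....
#.....
......
......
Population at generation 4: 3

Answer: 3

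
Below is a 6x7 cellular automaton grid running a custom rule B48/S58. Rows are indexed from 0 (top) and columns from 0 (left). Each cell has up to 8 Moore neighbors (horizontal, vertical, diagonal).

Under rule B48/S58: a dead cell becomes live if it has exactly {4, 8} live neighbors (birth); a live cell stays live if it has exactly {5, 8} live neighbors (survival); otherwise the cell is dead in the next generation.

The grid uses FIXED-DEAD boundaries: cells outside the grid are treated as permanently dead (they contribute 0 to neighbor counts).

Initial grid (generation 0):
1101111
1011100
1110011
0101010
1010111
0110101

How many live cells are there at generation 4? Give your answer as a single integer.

Simulating step by step:
Generation 0 (given above): 27 live cells
Generation 1: 12 live cells
0010000
0011101
0110000
1100010
0000010
0001000
Generation 2: 3 live cells
0001000
0100000
0001000
0000000
0000000
0000000
Generation 3: 0 live cells
0000000
0000000
0000000
0000000
0000000
0000000
Generation 4: 0 live cells
0000000
0000000
0000000
0000000
0000000
0000000
Population at generation 4: 0

Answer: 0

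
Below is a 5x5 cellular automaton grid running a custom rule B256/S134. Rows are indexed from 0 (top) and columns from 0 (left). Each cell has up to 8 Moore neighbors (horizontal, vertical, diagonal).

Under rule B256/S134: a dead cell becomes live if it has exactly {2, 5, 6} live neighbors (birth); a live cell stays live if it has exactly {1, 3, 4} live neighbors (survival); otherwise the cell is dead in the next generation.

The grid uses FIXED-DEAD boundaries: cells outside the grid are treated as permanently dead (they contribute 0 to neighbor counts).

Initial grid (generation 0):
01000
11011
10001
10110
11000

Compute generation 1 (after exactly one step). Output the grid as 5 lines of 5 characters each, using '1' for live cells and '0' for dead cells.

Answer: 00011
11000
11011
11001
01010

Derivation:
Simulating step by step:
Generation 0 (given above): 12 live cells
Generation 1: 13 live cells
(generation 1 grid is the final answer)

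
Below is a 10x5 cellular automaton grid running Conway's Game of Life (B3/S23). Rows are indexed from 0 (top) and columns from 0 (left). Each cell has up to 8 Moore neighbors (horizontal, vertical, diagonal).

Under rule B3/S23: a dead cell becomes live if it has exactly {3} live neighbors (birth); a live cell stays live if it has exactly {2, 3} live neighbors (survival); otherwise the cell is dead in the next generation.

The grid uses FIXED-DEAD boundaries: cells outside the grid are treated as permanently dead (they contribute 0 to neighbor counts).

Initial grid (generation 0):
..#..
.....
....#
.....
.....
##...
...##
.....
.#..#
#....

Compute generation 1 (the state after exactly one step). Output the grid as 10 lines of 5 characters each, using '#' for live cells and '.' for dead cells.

Answer: .....
.....
.....
.....
.....
.....
.....
...##
.....
.....

Derivation:
Simulating step by step:
Generation 0 (given above): 9 live cells
Generation 1: 2 live cells
(generation 1 grid is the final answer)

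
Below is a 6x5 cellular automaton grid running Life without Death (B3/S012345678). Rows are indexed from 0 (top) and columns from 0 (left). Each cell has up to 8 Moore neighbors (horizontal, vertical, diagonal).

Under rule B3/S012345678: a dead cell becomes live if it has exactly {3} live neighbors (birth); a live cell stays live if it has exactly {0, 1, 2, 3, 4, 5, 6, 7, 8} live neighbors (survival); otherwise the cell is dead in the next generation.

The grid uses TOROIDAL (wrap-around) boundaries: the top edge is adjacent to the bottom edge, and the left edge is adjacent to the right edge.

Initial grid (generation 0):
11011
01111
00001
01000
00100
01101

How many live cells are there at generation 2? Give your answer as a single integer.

Simulating step by step:
Generation 0 (given above): 14 live cells
Generation 1: 17 live cells
11011
01111
01001
01000
10110
01101
Generation 2: 20 live cells
11011
01111
01001
01011
10111
01101
Population at generation 2: 20

Answer: 20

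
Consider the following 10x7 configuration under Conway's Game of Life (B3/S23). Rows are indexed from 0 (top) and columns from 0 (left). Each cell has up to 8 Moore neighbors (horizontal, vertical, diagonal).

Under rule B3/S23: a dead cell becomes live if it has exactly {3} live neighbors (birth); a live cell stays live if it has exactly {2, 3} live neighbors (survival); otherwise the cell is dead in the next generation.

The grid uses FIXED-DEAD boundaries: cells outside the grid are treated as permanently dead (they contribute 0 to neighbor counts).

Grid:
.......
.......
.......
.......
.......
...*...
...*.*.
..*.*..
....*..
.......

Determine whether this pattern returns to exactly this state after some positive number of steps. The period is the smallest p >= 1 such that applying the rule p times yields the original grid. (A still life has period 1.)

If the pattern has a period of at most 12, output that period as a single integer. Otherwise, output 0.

Answer: 2

Derivation:
Simulating and comparing each generation to the original:
Gen 0 (original, given above): 6 live cells
Gen 1: 6 live cells, differs from original
Gen 2: 6 live cells, MATCHES original -> period = 2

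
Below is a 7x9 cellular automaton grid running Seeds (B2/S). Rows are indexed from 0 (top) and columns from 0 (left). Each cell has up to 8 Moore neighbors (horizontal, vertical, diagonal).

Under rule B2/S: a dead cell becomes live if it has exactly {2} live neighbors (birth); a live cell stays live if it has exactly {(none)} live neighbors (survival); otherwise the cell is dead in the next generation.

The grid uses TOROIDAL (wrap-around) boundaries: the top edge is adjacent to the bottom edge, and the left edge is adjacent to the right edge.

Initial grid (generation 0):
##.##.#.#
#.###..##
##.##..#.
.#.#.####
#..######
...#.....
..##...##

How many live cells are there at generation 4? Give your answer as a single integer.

Simulating step by step:
Generation 0 (given above): 35 live cells
Generation 1: 4 live cells
.........
.........
.........
.........
.#.......
.#.......
.....##..
Generation 2: 8 live cells
.....##..
.........
.........
.........
#.#......
#.#..##..
.........
Generation 3: 12 live cells
.........
.....##..
.........
.#.......
...#.##.#
...#....#
.#..#..#.
Generation 4: 14 live cells
....#..#.
.........
.....##..
#.#.####.
.........
.........
#.##....#
Population at generation 4: 14

Answer: 14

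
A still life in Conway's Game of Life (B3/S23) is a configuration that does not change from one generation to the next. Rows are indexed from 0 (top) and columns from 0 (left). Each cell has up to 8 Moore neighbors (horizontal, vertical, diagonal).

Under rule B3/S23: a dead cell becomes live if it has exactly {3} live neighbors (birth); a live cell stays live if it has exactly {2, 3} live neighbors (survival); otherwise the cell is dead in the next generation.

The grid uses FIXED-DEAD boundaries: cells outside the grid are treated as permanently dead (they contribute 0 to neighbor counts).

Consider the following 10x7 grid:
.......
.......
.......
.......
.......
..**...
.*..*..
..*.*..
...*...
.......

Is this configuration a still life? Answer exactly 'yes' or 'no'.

Compute generation 1 and compare to generation 0 (given above):
Generation 1:
.......
.......
.......
.......
.......
..**...
.*..*..
..*.*..
...*...
.......
The grids are IDENTICAL -> still life.

Answer: yes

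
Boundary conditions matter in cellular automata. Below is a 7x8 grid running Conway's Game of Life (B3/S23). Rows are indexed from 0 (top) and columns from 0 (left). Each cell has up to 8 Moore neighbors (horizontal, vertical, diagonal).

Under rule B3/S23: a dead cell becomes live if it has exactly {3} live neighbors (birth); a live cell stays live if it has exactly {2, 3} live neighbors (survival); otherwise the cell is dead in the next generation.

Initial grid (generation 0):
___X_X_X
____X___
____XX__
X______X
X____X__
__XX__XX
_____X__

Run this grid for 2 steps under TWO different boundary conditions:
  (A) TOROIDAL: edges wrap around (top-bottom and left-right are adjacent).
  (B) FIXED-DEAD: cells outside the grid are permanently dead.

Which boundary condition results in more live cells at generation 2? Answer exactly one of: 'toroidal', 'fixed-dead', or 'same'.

Answer: toroidal

Derivation:
Under TOROIDAL boundary, generation 2:
__XX_X_X
______X_
___X____
XX__X_XX
_X______
_XXXXX_X
___X___X
Population = 20

Under FIXED-DEAD boundary, generation 2:
________
___X____
___X____
____X_X_
_______X
_____XXX
______X_
Population = 9

Comparison: toroidal=20, fixed-dead=9 -> toroidal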